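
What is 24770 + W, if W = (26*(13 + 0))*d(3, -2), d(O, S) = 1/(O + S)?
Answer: 25108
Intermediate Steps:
W = 338 (W = (26*(13 + 0))/(3 - 2) = (26*13)/1 = 338*1 = 338)
24770 + W = 24770 + 338 = 25108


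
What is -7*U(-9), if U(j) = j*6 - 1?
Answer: 385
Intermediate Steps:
U(j) = -1 + 6*j (U(j) = 6*j - 1 = -1 + 6*j)
-7*U(-9) = -7*(-1 + 6*(-9)) = -7*(-1 - 54) = -7*(-55) = 385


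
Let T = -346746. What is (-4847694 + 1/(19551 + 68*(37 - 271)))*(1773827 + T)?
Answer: -25174791230990665/3639 ≈ -6.9181e+12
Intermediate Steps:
(-4847694 + 1/(19551 + 68*(37 - 271)))*(1773827 + T) = (-4847694 + 1/(19551 + 68*(37 - 271)))*(1773827 - 346746) = (-4847694 + 1/(19551 + 68*(-234)))*1427081 = (-4847694 + 1/(19551 - 15912))*1427081 = (-4847694 + 1/3639)*1427081 = -17640758465/3639*1427081 = -25174791230990665/3639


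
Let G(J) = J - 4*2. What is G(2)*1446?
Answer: -8676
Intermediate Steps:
G(J) = -8 + J (G(J) = J - 8 = -8 + J)
G(2)*1446 = (-8 + 2)*1446 = -6*1446 = -8676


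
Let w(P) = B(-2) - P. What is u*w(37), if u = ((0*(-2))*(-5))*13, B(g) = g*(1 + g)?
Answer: 0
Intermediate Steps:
w(P) = 2 - P (w(P) = -2*(1 - 2) - P = -2*(-1) - P = 2 - P)
u = 0 (u = (0*(-5))*13 = 0*13 = 0)
u*w(37) = 0*(2 - 1*37) = 0*(2 - 37) = 0*(-35) = 0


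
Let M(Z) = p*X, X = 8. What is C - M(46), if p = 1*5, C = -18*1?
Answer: -58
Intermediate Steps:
C = -18
p = 5
M(Z) = 40 (M(Z) = 5*8 = 40)
C - M(46) = -18 - 1*40 = -18 - 40 = -58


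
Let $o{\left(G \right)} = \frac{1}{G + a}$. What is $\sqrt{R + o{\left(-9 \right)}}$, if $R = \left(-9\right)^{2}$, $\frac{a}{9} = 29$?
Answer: $\frac{\sqrt{142891}}{42} \approx 9.0002$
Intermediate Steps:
$a = 261$ ($a = 9 \cdot 29 = 261$)
$R = 81$
$o{\left(G \right)} = \frac{1}{261 + G}$ ($o{\left(G \right)} = \frac{1}{G + 261} = \frac{1}{261 + G}$)
$\sqrt{R + o{\left(-9 \right)}} = \sqrt{81 + \frac{1}{261 - 9}} = \sqrt{81 + \frac{1}{252}} = \sqrt{\frac{20413}{252}} = \frac{\sqrt{142891}}{42}$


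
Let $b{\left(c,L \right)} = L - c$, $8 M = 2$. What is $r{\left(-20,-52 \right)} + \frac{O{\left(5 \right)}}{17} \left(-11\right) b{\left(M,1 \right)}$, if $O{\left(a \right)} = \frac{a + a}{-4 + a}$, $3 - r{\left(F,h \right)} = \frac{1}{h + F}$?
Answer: $- \frac{2251}{1224} \approx -1.8391$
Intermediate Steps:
$M = \frac{1}{4}$ ($M = \frac{1}{8} \cdot 2 = \frac{1}{4} \approx 0.25$)
$r{\left(F,h \right)} = 3 - \frac{1}{F + h}$ ($r{\left(F,h \right)} = 3 - \frac{1}{h + F} = 3 - \frac{1}{F + h}$)
$O{\left(a \right)} = \frac{2 a}{-4 + a}$
$r{\left(-20,-52 \right)} + \frac{O{\left(5 \right)}}{17} \left(-11\right) b{\left(M,1 \right)} = \frac{-1 + 3 \left(-20\right) + 3 \left(-52\right)}{-20 - 52} + \frac{2 \cdot 5 \frac{1}{-4 + 5}}{17} \left(-11\right) \left(1 - \frac{1}{4}\right) = \frac{-1 - 60 - 156}{-72} + 2 \cdot 5 \cdot 1^{-1} \cdot \frac{1}{17} \left(-11\right) \left(1 - \frac{1}{4}\right) = \left(- \frac{1}{72}\right) \left(-217\right) + 2 \cdot 5 \cdot 1 \cdot \frac{1}{17} \left(-11\right) \frac{3}{4} = \frac{217}{72} + 10 \cdot \frac{1}{17} \left(-11\right) \frac{3}{4} = \frac{217}{72} + \frac{10}{17} \left(-11\right) \frac{3}{4} = \frac{217}{72} - \frac{165}{34} = - \frac{2251}{1224}$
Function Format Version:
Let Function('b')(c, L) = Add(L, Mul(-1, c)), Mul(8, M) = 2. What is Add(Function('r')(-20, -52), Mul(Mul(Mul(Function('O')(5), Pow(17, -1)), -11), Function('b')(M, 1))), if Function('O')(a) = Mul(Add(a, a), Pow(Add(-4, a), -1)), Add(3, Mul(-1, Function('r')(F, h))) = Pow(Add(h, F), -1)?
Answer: Rational(-2251, 1224) ≈ -1.8391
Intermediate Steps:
M = Rational(1, 4) (M = Mul(Rational(1, 8), 2) = Rational(1, 4) ≈ 0.25000)
Function('r')(F, h) = Add(3, Mul(-1, Pow(Add(F, h), -1))) (Function('r')(F, h) = Add(3, Mul(-1, Pow(Add(h, F), -1))) = Add(3, Mul(-1, Pow(Add(F, h), -1))))
Function('O')(a) = Mul(2, a, Pow(Add(-4, a), -1)) (Function('O')(a) = Mul(Mul(2, a), Pow(Add(-4, a), -1)) = Mul(2, a, Pow(Add(-4, a), -1)))
Add(Function('r')(-20, -52), Mul(Mul(Mul(Function('O')(5), Pow(17, -1)), -11), Function('b')(M, 1))) = Add(Mul(Pow(Add(-20, -52), -1), Add(-1, Mul(3, -20), Mul(3, -52))), Mul(Mul(Mul(Mul(2, 5, Pow(Add(-4, 5), -1)), Pow(17, -1)), -11), Add(1, Mul(-1, Rational(1, 4))))) = Add(Mul(Pow(-72, -1), Add(-1, -60, -156)), Mul(Mul(Mul(Mul(2, 5, Pow(1, -1)), Rational(1, 17)), -11), Add(1, Rational(-1, 4)))) = Add(Mul(Rational(-1, 72), -217), Mul(Mul(Mul(Mul(2, 5, 1), Rational(1, 17)), -11), Rational(3, 4))) = Add(Rational(217, 72), Mul(Mul(Mul(10, Rational(1, 17)), -11), Rational(3, 4))) = Add(Rational(217, 72), Mul(Mul(Rational(10, 17), -11), Rational(3, 4))) = Add(Rational(217, 72), Mul(Rational(-110, 17), Rational(3, 4))) = Add(Rational(217, 72), Rational(-165, 34)) = Rational(-2251, 1224)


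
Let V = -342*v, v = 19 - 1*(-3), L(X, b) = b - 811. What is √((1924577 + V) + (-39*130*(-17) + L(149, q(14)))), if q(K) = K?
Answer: 3*√222494 ≈ 1415.1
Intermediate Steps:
L(X, b) = -811 + b
v = 22 (v = 19 + 3 = 22)
V = -7524 (V = -342*22 = -7524)
√((1924577 + V) + (-39*130*(-17) + L(149, q(14)))) = √((1924577 - 7524) + (-39*130*(-17) + (-811 + 14))) = √(1917053 + (-5070*(-17) - 797)) = √(1917053 + (86190 - 797)) = √(1917053 + 85393) = √2002446 = 3*√222494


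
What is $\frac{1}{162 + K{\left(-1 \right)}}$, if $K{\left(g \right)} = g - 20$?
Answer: $\frac{1}{141} \approx 0.0070922$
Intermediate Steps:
$K{\left(g \right)} = -20 + g$
$\frac{1}{162 + K{\left(-1 \right)}} = \frac{1}{162 - 21} = \frac{1}{141}$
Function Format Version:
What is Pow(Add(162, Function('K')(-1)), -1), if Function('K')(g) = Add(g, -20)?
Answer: Rational(1, 141) ≈ 0.0070922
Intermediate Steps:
Function('K')(g) = Add(-20, g)
Pow(Add(162, Function('K')(-1)), -1) = Pow(Add(162, Add(-20, -1)), -1) = Pow(Add(162, -21), -1) = Pow(141, -1) = Rational(1, 141)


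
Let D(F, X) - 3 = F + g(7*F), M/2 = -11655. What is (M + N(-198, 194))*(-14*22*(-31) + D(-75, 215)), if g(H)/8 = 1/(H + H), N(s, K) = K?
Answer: -114999695936/525 ≈ -2.1905e+8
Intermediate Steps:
M = -23310 (M = 2*(-11655) = -23310)
g(H) = 4/H (g(H) = 8/(H + H) = 8/((2*H)) = 8*(1/(2*H)) = 4/H)
D(F, X) = 3 + F + 4/(7*F) (D(F, X) = 3 + (F + 4/((7*F))) = 3 + (F + 4*(1/(7*F))) = 3 + (F + 4/(7*F)) = 3 + F + 4/(7*F))
(M + N(-198, 194))*(-14*22*(-31) + D(-75, 215)) = (-23310 + 194)*(-14*22*(-31) + (3 - 75 + (4/7)/(-75))) = -23116*(-308*(-31) + (3 - 75 + (4/7)*(-1/75))) = -23116*(9548 + (3 - 75 - 4/525)) = -23116*(9548 - 37804/525) = -23116*4974896/525 = -114999695936/525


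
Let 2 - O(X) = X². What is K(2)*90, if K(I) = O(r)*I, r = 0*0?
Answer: 360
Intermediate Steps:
r = 0
O(X) = 2 - X²
K(I) = 2*I (K(I) = (2 - 1*0²)*I = (2 - 1*0)*I = (2 + 0)*I = 2*I)
K(2)*90 = (2*2)*90 = 4*90 = 360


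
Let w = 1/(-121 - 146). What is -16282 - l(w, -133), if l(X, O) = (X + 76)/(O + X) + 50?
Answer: -579961693/35512 ≈ -16331.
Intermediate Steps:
w = -1/267 (w = 1/(-267) = -1/267 ≈ -0.0037453)
l(X, O) = 50 + (76 + X)/(O + X) (l(X, O) = (76 + X)/(O + X) + 50 = 50 + (76 + X)/(O + X))
-16282 - l(w, -133) = -16282 - (76 + 50*(-133) + 51*(-1/267))/(-133 - 1/267) = -16282 - (76 - 6650 - 17/89)/(-35512/267) = -16282 - (-267)*(-585103)/(35512*89) = -16282 - 1*1755309/35512 = -16282 - 1755309/35512 = -579961693/35512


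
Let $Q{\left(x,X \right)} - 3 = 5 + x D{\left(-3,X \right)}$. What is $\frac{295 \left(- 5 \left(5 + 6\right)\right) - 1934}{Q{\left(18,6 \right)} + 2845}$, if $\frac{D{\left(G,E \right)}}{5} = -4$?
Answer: $- \frac{6053}{831} \approx -7.284$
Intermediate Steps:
$D{\left(G,E \right)} = -20$ ($D{\left(G,E \right)} = 5 \left(-4\right) = -20$)
$Q{\left(x,X \right)} = 8 - 20 x$ ($Q{\left(x,X \right)} = 3 + \left(5 + x \left(-20\right)\right) = 3 - \left(-5 + 20 x\right) = 8 - 20 x$)
$\frac{295 \left(- 5 \left(5 + 6\right)\right) - 1934}{Q{\left(18,6 \right)} + 2845} = \frac{295 \left(- 5 \left(5 + 6\right)\right) - 1934}{\left(8 - 360\right) + 2845} = \frac{295 \left(\left(-5\right) 11\right) - 1934}{\left(8 - 360\right) + 2845} = \frac{295 \left(-55\right) - 1934}{-352 + 2845} = \frac{-16225 - 1934}{2493} = \left(-18159\right) \frac{1}{2493} = - \frac{6053}{831}$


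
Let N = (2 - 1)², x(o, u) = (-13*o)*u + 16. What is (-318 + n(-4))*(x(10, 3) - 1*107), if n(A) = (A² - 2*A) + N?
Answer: 140933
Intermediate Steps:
x(o, u) = 16 - 13*o*u (x(o, u) = -13*o*u + 16 = 16 - 13*o*u)
N = 1 (N = 1² = 1)
n(A) = 1 + A² - 2*A (n(A) = (A² - 2*A) + 1 = 1 + A² - 2*A)
(-318 + n(-4))*(x(10, 3) - 1*107) = (-318 + (1 + (-4)² - 2*(-4)))*((16 - 13*10*3) - 1*107) = (-318 + (1 + 16 + 8))*((16 - 390) - 107) = (-318 + 25)*(-374 - 107) = -293*(-481) = 140933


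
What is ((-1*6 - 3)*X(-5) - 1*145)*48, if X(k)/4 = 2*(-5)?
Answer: 10320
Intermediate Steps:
X(k) = -40 (X(k) = 4*(2*(-5)) = 4*(-10) = -40)
((-1*6 - 3)*X(-5) - 1*145)*48 = ((-1*6 - 3)*(-40) - 1*145)*48 = ((-6 - 3)*(-40) - 145)*48 = (-9*(-40) - 145)*48 = (360 - 145)*48 = 215*48 = 10320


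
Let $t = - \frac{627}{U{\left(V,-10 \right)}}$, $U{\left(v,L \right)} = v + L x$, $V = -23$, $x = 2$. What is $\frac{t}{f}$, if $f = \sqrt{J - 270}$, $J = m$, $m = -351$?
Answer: $- \frac{209 i \sqrt{69}}{2967} \approx - 0.58513 i$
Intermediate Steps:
$J = -351$
$U{\left(v,L \right)} = v + 2 L$ ($U{\left(v,L \right)} = v + L 2 = v + 2 L$)
$f = 3 i \sqrt{69}$ ($f = \sqrt{-351 - 270} = \sqrt{-621} = 3 i \sqrt{69} \approx 24.92 i$)
$t = \frac{627}{43}$ ($t = - \frac{627}{-23 + 2 \left(-10\right)} = - \frac{627}{-23 - 20} = - \frac{627}{-43} = \left(-627\right) \left(- \frac{1}{43}\right) = \frac{627}{43} \approx 14.581$)
$\frac{t}{f} = \frac{627}{43 \cdot 3 i \sqrt{69}} = \frac{627 \left(- \frac{i \sqrt{69}}{207}\right)}{43} = - \frac{209 i \sqrt{69}}{2967}$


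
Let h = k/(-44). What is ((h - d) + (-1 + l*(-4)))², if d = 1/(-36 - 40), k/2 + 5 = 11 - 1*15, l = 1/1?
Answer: 14645929/698896 ≈ 20.956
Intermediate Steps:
l = 1
k = -18 (k = -10 + 2*(11 - 1*15) = -10 + 2*(11 - 15) = -10 + 2*(-4) = -10 - 8 = -18)
h = 9/22 (h = -18/(-44) = -18*(-1/44) = 9/22 ≈ 0.40909)
d = -1/76 (d = 1/(-76) = -1/76 ≈ -0.013158)
((h - d) + (-1 + l*(-4)))² = ((9/22 - 1*(-1/76)) + (-1 + 1*(-4)))² = ((9/22 + 1/76) + (-1 - 4))² = (353/836 - 5)² = (-3827/836)² = 14645929/698896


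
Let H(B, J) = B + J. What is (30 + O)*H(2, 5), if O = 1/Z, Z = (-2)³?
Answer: 1673/8 ≈ 209.13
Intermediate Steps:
Z = -8
O = -⅛ (O = 1/(-8) = -⅛ ≈ -0.12500)
(30 + O)*H(2, 5) = (30 - ⅛)*(2 + 5) = (239/8)*7 = 1673/8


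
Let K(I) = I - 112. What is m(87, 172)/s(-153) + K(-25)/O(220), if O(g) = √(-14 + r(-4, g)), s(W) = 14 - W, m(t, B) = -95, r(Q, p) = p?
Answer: -95/167 - 137*√206/206 ≈ -10.114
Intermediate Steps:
K(I) = -112 + I
O(g) = √(-14 + g)
m(87, 172)/s(-153) + K(-25)/O(220) = -95/(14 - 1*(-153)) + (-112 - 25)/(√(-14 + 220)) = -95/(14 + 153) - 137*√206/206 = -95/167 - 137*√206/206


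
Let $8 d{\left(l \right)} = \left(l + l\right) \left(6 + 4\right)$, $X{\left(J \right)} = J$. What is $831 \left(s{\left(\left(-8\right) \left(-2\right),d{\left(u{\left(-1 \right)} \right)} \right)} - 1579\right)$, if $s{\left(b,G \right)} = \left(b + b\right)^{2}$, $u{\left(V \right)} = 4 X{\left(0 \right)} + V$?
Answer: $-461205$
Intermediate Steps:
$u{\left(V \right)} = V$ ($u{\left(V \right)} = 4 \cdot 0 + V = 0 + V = V$)
$d{\left(l \right)} = \frac{5 l}{2}$ ($d{\left(l \right)} = \frac{\left(l + l\right) \left(6 + 4\right)}{8} = \frac{2 l 10}{8} = \frac{20 l}{8} = \frac{5 l}{2}$)
$s{\left(b,G \right)} = 4 b^{2}$ ($s{\left(b,G \right)} = \left(2 b\right)^{2} = 4 b^{2}$)
$831 \left(s{\left(\left(-8\right) \left(-2\right),d{\left(u{\left(-1 \right)} \right)} \right)} - 1579\right) = 831 \left(4 \left(\left(-8\right) \left(-2\right)\right)^{2} - 1579\right) = 831 \left(4 \cdot 16^{2} - 1579\right) = 831 \left(4 \cdot 256 - 1579\right) = 831 \left(1024 - 1579\right) = 831 \left(-555\right) = -461205$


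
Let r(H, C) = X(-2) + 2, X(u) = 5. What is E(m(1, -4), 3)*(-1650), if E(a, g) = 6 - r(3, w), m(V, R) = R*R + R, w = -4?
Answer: 1650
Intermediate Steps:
r(H, C) = 7 (r(H, C) = 5 + 2 = 7)
m(V, R) = R + R**2 (m(V, R) = R**2 + R = R + R**2)
E(a, g) = -1 (E(a, g) = 6 - 1*7 = 6 - 7 = -1)
E(m(1, -4), 3)*(-1650) = -1*(-1650) = 1650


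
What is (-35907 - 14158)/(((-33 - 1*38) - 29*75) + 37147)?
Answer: -2945/2053 ≈ -1.4345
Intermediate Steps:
(-35907 - 14158)/(((-33 - 1*38) - 29*75) + 37147) = -50065/(((-33 - 38) - 2175) + 37147) = -50065/((-71 - 2175) + 37147) = -50065/(-2246 + 37147) = -50065/34901 = -50065*1/34901 = -2945/2053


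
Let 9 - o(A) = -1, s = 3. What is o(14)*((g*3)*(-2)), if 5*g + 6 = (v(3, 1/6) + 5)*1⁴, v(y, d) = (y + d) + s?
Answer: -62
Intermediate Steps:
o(A) = 10 (o(A) = 9 - 1*(-1) = 9 + 1 = 10)
v(y, d) = 3 + d + y (v(y, d) = (y + d) + 3 = (d + y) + 3 = 3 + d + y)
g = 31/30 (g = -6/5 + (((3 + 1/6 + 3) + 5)*1⁴)/5 = -6/5 + (((3 + ⅙ + 3) + 5)*1)/5 = -6/5 + ((37/6 + 5)*1)/5 = -6/5 + ((67/6)*1)/5 = -6/5 + (⅕)*(67/6) = -6/5 + 67/30 = 31/30 ≈ 1.0333)
o(14)*((g*3)*(-2)) = 10*(((31/30)*3)*(-2)) = 10*((31/10)*(-2)) = 10*(-31/5) = -62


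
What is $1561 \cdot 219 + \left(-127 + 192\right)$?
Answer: $341924$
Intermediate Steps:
$1561 \cdot 219 + \left(-127 + 192\right) = 341859 + 65 = 341924$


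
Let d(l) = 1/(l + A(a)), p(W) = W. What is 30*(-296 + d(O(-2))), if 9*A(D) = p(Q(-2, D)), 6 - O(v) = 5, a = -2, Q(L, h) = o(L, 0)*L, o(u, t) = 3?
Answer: -8790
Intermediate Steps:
Q(L, h) = 3*L
O(v) = 1 (O(v) = 6 - 1*5 = 6 - 5 = 1)
A(D) = -⅔ (A(D) = (3*(-2))/9 = (⅑)*(-6) = -⅔)
d(l) = 1/(-⅔ + l) (d(l) = 1/(l - ⅔) = 1/(-⅔ + l))
30*(-296 + d(O(-2))) = 30*(-296 + 3/(-2 + 3*1)) = 30*(-296 + 3/(-2 + 3)) = 30*(-296 + 3/1) = 30*(-296 + 3*1) = 30*(-296 + 3) = 30*(-293) = -8790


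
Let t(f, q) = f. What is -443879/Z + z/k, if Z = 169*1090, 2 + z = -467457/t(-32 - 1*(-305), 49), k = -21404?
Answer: -32147484321/13799907940 ≈ -2.3295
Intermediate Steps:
z = -156001/91 (z = -2 - 467457/(-32 - 1*(-305)) = -2 - 467457/(-32 + 305) = -2 - 467457/273 = -2 - 467457*1/273 = -2 - 155819/91 = -156001/91 ≈ -1714.3)
Z = 184210
-443879/Z + z/k = -443879/184210 - 156001/91/(-21404) = -443879*1/184210 - 156001/91*(-1/21404) = -443879/184210 + 156001/1947764 = -32147484321/13799907940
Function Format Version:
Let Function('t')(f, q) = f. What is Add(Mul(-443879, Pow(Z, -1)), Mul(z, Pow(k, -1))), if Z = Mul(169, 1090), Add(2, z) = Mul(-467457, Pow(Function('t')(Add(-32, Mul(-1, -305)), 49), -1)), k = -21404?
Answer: Rational(-32147484321, 13799907940) ≈ -2.3295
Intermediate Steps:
z = Rational(-156001, 91) (z = Add(-2, Mul(-467457, Pow(Add(-32, Mul(-1, -305)), -1))) = Add(-2, Mul(-467457, Pow(Add(-32, 305), -1))) = Add(-2, Mul(-467457, Pow(273, -1))) = Add(-2, Mul(-467457, Rational(1, 273))) = Add(-2, Rational(-155819, 91)) = Rational(-156001, 91) ≈ -1714.3)
Z = 184210
Add(Mul(-443879, Pow(Z, -1)), Mul(z, Pow(k, -1))) = Add(Mul(-443879, Pow(184210, -1)), Mul(Rational(-156001, 91), Pow(-21404, -1))) = Add(Mul(-443879, Rational(1, 184210)), Mul(Rational(-156001, 91), Rational(-1, 21404))) = Add(Rational(-443879, 184210), Rational(156001, 1947764)) = Rational(-32147484321, 13799907940)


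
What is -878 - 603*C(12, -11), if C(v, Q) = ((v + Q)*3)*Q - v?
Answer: 26257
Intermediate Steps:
C(v, Q) = -v + Q*(3*Q + 3*v) (C(v, Q) = ((Q + v)*3)*Q - v = (3*Q + 3*v)*Q - v = Q*(3*Q + 3*v) - v = -v + Q*(3*Q + 3*v))
-878 - 603*C(12, -11) = -878 - 603*(-1*12 + 3*(-11)**2 + 3*(-11)*12) = -878 - 603*(-12 + 3*121 - 396) = -878 - 603*(-12 + 363 - 396) = -878 - 603*(-45) = -878 + 27135 = 26257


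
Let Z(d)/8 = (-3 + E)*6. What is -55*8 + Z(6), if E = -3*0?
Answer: -584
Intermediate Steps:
E = 0
Z(d) = -144 (Z(d) = 8*((-3 + 0)*6) = 8*(-3*6) = 8*(-18) = -144)
-55*8 + Z(6) = -55*8 - 144 = -440 - 144 = -584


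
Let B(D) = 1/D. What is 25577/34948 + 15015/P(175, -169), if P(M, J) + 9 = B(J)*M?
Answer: -22159598647/14817952 ≈ -1495.5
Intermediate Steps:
P(M, J) = -9 + M/J
25577/34948 + 15015/P(175, -169) = 25577/34948 + 15015/(-9 + 175/(-169)) = 25577*(1/34948) + 15015/(-9 + 175*(-1/169)) = 25577/34948 + 15015/(-9 - 175/169) = 25577/34948 + 15015/(-1696/169) = 25577/34948 + 15015*(-169/1696) = 25577/34948 - 2537535/1696 = -22159598647/14817952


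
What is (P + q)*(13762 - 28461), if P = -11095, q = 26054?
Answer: -219882341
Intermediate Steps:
(P + q)*(13762 - 28461) = (-11095 + 26054)*(13762 - 28461) = 14959*(-14699) = -219882341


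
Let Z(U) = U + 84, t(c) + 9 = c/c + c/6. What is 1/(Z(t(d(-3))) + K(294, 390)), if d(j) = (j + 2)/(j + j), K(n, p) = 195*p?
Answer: 36/2740537 ≈ 1.3136e-5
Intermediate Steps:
d(j) = (2 + j)/(2*j) (d(j) = (2 + j)/((2*j)) = (2 + j)*(1/(2*j)) = (2 + j)/(2*j))
t(c) = -8 + c/6 (t(c) = -9 + (c/c + c/6) = -9 + (1 + c*(⅙)) = -9 + (1 + c/6) = -8 + c/6)
Z(U) = 84 + U
1/(Z(t(d(-3))) + K(294, 390)) = 1/((84 + (-8 + ((½)*(2 - 3)/(-3))/6)) + 195*390) = 1/((84 + (-8 + ((½)*(-⅓)*(-1))/6)) + 76050) = 1/((84 + (-8 + (⅙)*(⅙))) + 76050) = 1/((84 + (-8 + 1/36)) + 76050) = 1/((84 - 287/36) + 76050) = 1/(2737/36 + 76050) = 1/(2740537/36) = 36/2740537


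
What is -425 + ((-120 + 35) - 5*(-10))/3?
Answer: -1310/3 ≈ -436.67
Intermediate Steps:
-425 + ((-120 + 35) - 5*(-10))/3 = -425 + (-85 + 50)/3 = -425 + (⅓)*(-35) = -425 - 35/3 = -1310/3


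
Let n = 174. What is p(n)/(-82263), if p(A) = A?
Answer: -58/27421 ≈ -0.0021152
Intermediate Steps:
p(n)/(-82263) = 174/(-82263) = 174*(-1/82263) = -58/27421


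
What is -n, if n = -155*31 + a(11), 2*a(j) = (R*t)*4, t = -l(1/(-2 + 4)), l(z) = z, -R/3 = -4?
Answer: 4817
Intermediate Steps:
R = 12 (R = -3*(-4) = 12)
t = -½ (t = -1/(-2 + 4) = -1/2 = -1*½ = -½ ≈ -0.50000)
a(j) = -12 (a(j) = ((12*(-½))*4)/2 = (-6*4)/2 = (½)*(-24) = -12)
n = -4817 (n = -155*31 - 12 = -4805 - 12 = -4817)
-n = -1*(-4817) = 4817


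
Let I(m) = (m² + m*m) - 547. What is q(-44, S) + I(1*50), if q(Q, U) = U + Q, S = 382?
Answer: 4791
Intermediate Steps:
q(Q, U) = Q + U
I(m) = -547 + 2*m² (I(m) = (m² + m²) - 547 = 2*m² - 547 = -547 + 2*m²)
q(-44, S) + I(1*50) = (-44 + 382) + (-547 + 2*(1*50)²) = 338 + (-547 + 2*50²) = 338 + (-547 + 2*2500) = 338 + (-547 + 5000) = 338 + 4453 = 4791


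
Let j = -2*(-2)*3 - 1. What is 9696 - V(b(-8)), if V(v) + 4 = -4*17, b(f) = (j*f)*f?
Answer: 9768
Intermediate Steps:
j = 11 (j = 4*3 - 1 = 12 - 1 = 11)
b(f) = 11*f**2 (b(f) = (11*f)*f = 11*f**2)
V(v) = -72 (V(v) = -4 - 4*17 = -4 - 68 = -72)
9696 - V(b(-8)) = 9696 - 1*(-72) = 9696 + 72 = 9768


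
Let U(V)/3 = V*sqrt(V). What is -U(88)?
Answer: -528*sqrt(22) ≈ -2476.5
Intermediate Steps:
U(V) = 3*V**(3/2) (U(V) = 3*(V*sqrt(V)) = 3*V**(3/2))
-U(88) = -3*88**(3/2) = -3*176*sqrt(22) = -528*sqrt(22)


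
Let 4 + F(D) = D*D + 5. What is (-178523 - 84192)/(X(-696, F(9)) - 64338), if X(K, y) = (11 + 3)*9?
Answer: 262715/64212 ≈ 4.0914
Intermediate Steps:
F(D) = 1 + D**2 (F(D) = -4 + (D*D + 5) = -4 + (D**2 + 5) = -4 + (5 + D**2) = 1 + D**2)
X(K, y) = 126 (X(K, y) = 14*9 = 126)
(-178523 - 84192)/(X(-696, F(9)) - 64338) = (-178523 - 84192)/(126 - 64338) = -262715/(-64212) = -262715*(-1/64212) = 262715/64212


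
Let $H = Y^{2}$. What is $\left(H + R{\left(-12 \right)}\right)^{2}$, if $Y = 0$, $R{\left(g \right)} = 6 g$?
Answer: $5184$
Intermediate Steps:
$H = 0$ ($H = 0^{2} = 0$)
$\left(H + R{\left(-12 \right)}\right)^{2} = \left(0 + 6 \left(-12\right)\right)^{2} = \left(0 - 72\right)^{2} = \left(-72\right)^{2} = 5184$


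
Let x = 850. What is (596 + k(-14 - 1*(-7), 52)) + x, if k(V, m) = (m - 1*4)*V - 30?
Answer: 1080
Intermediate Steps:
k(V, m) = -30 + V*(-4 + m) (k(V, m) = (m - 4)*V - 30 = (-4 + m)*V - 30 = V*(-4 + m) - 30 = -30 + V*(-4 + m))
(596 + k(-14 - 1*(-7), 52)) + x = (596 + (-30 - 4*(-14 - 1*(-7)) + (-14 - 1*(-7))*52)) + 850 = (596 + (-30 - 4*(-14 + 7) + (-14 + 7)*52)) + 850 = (596 + (-30 - 4*(-7) - 7*52)) + 850 = (596 + (-30 + 28 - 364)) + 850 = (596 - 366) + 850 = 230 + 850 = 1080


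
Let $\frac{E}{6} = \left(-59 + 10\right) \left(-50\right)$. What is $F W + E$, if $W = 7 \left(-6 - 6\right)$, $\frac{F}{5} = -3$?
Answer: $15960$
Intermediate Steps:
$F = -15$ ($F = 5 \left(-3\right) = -15$)
$W = -84$ ($W = 7 \left(-12\right) = -84$)
$E = 14700$ ($E = 6 \left(-59 + 10\right) \left(-50\right) = 6 \left(\left(-49\right) \left(-50\right)\right) = 6 \cdot 2450 = 14700$)
$F W + E = \left(-15\right) \left(-84\right) + 14700 = 1260 + 14700 = 15960$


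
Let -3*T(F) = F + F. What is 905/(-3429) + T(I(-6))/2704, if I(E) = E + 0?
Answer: -608351/2318004 ≈ -0.26245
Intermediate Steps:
I(E) = E
T(F) = -2*F/3 (T(F) = -(F + F)/3 = -2*F/3)
905/(-3429) + T(I(-6))/2704 = 905/(-3429) - 2/3*(-6)/2704 = 905*(-1/3429) + 4*(1/2704) = -905/3429 + 1/676 = -608351/2318004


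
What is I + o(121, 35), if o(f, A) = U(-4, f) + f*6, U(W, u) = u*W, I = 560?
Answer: 802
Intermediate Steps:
U(W, u) = W*u
o(f, A) = 2*f (o(f, A) = -4*f + f*6 = -4*f + 6*f = 2*f)
I + o(121, 35) = 560 + 2*121 = 560 + 242 = 802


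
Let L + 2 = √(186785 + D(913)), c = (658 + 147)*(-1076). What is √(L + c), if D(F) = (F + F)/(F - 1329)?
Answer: √(-585539032 + 13*√505054771)/26 ≈ 930.46*I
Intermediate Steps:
c = -866180 (c = 805*(-1076) = -866180)
D(F) = 2*F/(-1329 + F) (D(F) = (2*F)/(-1329 + F) = 2*F/(-1329 + F))
L = -2 + √505054771/52 (L = -2 + √(186785 + 2*913/(-1329 + 913)) = -2 + √(186785 + 2*913/(-416)) = -2 + √(186785 + 2*913*(-1/416)) = -2 + √(186785 - 913/208) = -2 + √(38850367/208) = -2 + √505054771/52 ≈ 430.18)
√(L + c) = √((-2 + √505054771/52) - 866180) = √(-866182 + √505054771/52)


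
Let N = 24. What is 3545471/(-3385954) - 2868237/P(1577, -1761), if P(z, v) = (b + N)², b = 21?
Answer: -359959189699/253946550 ≈ -1417.5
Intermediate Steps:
P(z, v) = 2025 (P(z, v) = (21 + 24)² = 45² = 2025)
3545471/(-3385954) - 2868237/P(1577, -1761) = 3545471/(-3385954) - 2868237/2025 = 3545471*(-1/3385954) - 2868237*1/2025 = -3545471/3385954 - 106231/75 = -359959189699/253946550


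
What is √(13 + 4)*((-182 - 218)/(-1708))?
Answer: 100*√17/427 ≈ 0.96560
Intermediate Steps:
√(13 + 4)*((-182 - 218)/(-1708)) = √17*(-400*(-1/1708)) = √17*(100/427) = 100*√17/427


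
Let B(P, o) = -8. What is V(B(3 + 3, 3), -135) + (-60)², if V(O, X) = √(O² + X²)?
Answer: 3600 + √18289 ≈ 3735.2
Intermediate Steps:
V(B(3 + 3, 3), -135) + (-60)² = √((-8)² + (-135)²) + (-60)² = √(64 + 18225) + 3600 = √18289 + 3600 = 3600 + √18289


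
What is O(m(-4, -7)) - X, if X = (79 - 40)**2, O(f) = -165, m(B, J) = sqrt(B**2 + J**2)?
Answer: -1686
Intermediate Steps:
X = 1521 (X = 39**2 = 1521)
O(m(-4, -7)) - X = -165 - 1*1521 = -165 - 1521 = -1686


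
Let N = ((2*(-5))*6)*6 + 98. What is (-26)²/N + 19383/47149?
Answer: -13397189/6176519 ≈ -2.1691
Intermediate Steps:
N = -262 (N = -10*6*6 + 98 = -60*6 + 98 = -360 + 98 = -262)
(-26)²/N + 19383/47149 = (-26)²/(-262) + 19383/47149 = 676*(-1/262) + 19383*(1/47149) = -338/131 + 19383/47149 = -13397189/6176519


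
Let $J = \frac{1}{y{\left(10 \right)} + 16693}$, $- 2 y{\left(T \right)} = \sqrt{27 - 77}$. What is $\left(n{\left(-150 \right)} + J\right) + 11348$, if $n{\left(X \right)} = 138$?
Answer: $\frac{6401291672564}{557312523} + \frac{5 i \sqrt{2}}{557312523} \approx 11486.0 + 1.2688 \cdot 10^{-8} i$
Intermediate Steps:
$y{\left(T \right)} = - \frac{5 i \sqrt{2}}{2}$ ($y{\left(T \right)} = - \frac{\sqrt{27 - 77}}{2} = - \frac{\sqrt{-50}}{2} = - \frac{5 i \sqrt{2}}{2}$)
$J = \frac{1}{16693 - \frac{5 i \sqrt{2}}{2}}$ ($J = \frac{1}{- \frac{5 i \sqrt{2}}{2} + 16693} = \frac{1}{16693 - \frac{5 i \sqrt{2}}{2}} \approx 5.9905 \cdot 10^{-5} + 1.27 \cdot 10^{-8} i$)
$\left(n{\left(-150 \right)} + J\right) + 11348 = \left(138 + \left(\frac{33386}{557312523} + \frac{5 i \sqrt{2}}{557312523}\right)\right) + 11348 = \left(\frac{76909161560}{557312523} + \frac{5 i \sqrt{2}}{557312523}\right) + 11348 = \frac{6401291672564}{557312523} + \frac{5 i \sqrt{2}}{557312523}$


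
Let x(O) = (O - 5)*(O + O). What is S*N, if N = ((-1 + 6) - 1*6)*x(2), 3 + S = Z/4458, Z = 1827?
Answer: -23094/743 ≈ -31.082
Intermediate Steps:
x(O) = 2*O*(-5 + O) (x(O) = (-5 + O)*(2*O) = 2*O*(-5 + O))
S = -3849/1486 (S = -3 + 1827/4458 = -3 + 1827*(1/4458) = -3 + 609/1486 = -3849/1486 ≈ -2.5902)
N = 12 (N = ((-1 + 6) - 1*6)*(2*2*(-5 + 2)) = (5 - 6)*(2*2*(-3)) = -1*(-12) = 12)
S*N = -3849/1486*12 = -23094/743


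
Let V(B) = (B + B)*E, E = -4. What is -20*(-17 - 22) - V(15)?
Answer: 900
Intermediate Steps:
V(B) = -8*B (V(B) = (B + B)*(-4) = (2*B)*(-4) = -8*B)
-20*(-17 - 22) - V(15) = -20*(-17 - 22) - (-8)*15 = -20*(-39) - 1*(-120) = 780 + 120 = 900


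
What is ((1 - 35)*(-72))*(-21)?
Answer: -51408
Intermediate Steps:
((1 - 35)*(-72))*(-21) = -34*(-72)*(-21) = 2448*(-21) = -51408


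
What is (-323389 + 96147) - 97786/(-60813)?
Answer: -13819169960/60813 ≈ -2.2724e+5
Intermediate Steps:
(-323389 + 96147) - 97786/(-60813) = -227242 - 97786*(-1/60813) = -227242 + 97786/60813 = -13819169960/60813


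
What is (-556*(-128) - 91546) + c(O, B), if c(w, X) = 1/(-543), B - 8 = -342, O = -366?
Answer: -11065255/543 ≈ -20378.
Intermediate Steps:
B = -334 (B = 8 - 342 = -334)
c(w, X) = -1/543
(-556*(-128) - 91546) + c(O, B) = (-556*(-128) - 91546) - 1/543 = (71168 - 91546) - 1/543 = -20378 - 1/543 = -11065255/543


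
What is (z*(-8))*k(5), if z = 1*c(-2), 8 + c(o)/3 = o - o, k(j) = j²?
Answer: 4800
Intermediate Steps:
c(o) = -24 (c(o) = -24 + 3*(o - o) = -24 + 3*0 = -24 + 0 = -24)
z = -24 (z = 1*(-24) = -24)
(z*(-8))*k(5) = -24*(-8)*5² = 192*25 = 4800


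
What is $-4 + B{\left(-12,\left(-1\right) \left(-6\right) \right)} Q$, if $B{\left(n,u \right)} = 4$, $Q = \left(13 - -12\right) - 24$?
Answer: $0$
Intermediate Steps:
$Q = 1$ ($Q = \left(13 + 12\right) - 24 = 25 - 24 = 1$)
$-4 + B{\left(-12,\left(-1\right) \left(-6\right) \right)} Q = -4 + 4 \cdot 1 = -4 + 4 = 0$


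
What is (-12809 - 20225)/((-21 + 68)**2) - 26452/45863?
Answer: -1573470810/101311367 ≈ -15.531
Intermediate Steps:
(-12809 - 20225)/((-21 + 68)**2) - 26452/45863 = -33034/(47**2) - 26452*1/45863 = -33034/2209 - 26452/45863 = -1573470810/101311367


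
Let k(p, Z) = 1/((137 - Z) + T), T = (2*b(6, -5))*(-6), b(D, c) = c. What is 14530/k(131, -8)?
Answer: 2978650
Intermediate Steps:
T = 60 (T = (2*(-5))*(-6) = -10*(-6) = 60)
k(p, Z) = 1/(197 - Z) (k(p, Z) = 1/((137 - Z) + 60) = 1/(197 - Z))
14530/k(131, -8) = 14530/((-1/(-197 - 8))) = 14530/((-1/(-205))) = 14530/((-1*(-1/205))) = 14530/(1/205) = 14530*205 = 2978650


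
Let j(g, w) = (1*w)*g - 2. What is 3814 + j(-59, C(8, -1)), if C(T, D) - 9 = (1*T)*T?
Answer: -495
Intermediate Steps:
C(T, D) = 9 + T**2 (C(T, D) = 9 + (1*T)*T = 9 + T*T = 9 + T**2)
j(g, w) = -2 + g*w (j(g, w) = w*g - 2 = g*w - 2 = -2 + g*w)
3814 + j(-59, C(8, -1)) = 3814 + (-2 - 59*(9 + 8**2)) = 3814 + (-2 - 59*(9 + 64)) = 3814 + (-2 - 59*73) = 3814 + (-2 - 4307) = 3814 - 4309 = -495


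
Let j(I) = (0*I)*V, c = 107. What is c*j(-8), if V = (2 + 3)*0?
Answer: 0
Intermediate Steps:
V = 0 (V = 5*0 = 0)
j(I) = 0 (j(I) = (0*I)*0 = 0*0 = 0)
c*j(-8) = 107*0 = 0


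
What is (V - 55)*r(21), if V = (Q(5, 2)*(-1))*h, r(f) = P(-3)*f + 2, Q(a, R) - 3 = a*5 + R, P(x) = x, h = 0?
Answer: 3355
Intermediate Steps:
Q(a, R) = 3 + R + 5*a (Q(a, R) = 3 + (a*5 + R) = 3 + (5*a + R) = 3 + (R + 5*a) = 3 + R + 5*a)
r(f) = 2 - 3*f (r(f) = -3*f + 2 = 2 - 3*f)
V = 0 (V = ((3 + 2 + 5*5)*(-1))*0 = ((3 + 2 + 25)*(-1))*0 = (30*(-1))*0 = -30*0 = 0)
(V - 55)*r(21) = (0 - 55)*(2 - 3*21) = -55*(2 - 63) = -55*(-61) = 3355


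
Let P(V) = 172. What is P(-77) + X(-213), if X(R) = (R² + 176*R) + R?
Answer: 7840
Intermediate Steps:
X(R) = R² + 177*R
P(-77) + X(-213) = 172 - 213*(177 - 213) = 172 - 213*(-36) = 172 + 7668 = 7840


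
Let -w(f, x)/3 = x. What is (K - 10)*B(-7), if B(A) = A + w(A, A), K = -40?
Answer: -700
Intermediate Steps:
w(f, x) = -3*x
B(A) = -2*A (B(A) = A - 3*A = -2*A)
(K - 10)*B(-7) = (-40 - 10)*(-2*(-7)) = -50*14 = -700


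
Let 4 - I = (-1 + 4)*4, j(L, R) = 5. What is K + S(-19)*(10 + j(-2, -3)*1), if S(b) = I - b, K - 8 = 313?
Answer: 486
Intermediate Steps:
K = 321 (K = 8 + 313 = 321)
I = -8 (I = 4 - (-1 + 4)*4 = 4 - 3*4 = 4 - 1*12 = 4 - 12 = -8)
S(b) = -8 - b
K + S(-19)*(10 + j(-2, -3)*1) = 321 + (-8 - 1*(-19))*(10 + 5*1) = 321 + (-8 + 19)*(10 + 5) = 321 + 11*15 = 321 + 165 = 486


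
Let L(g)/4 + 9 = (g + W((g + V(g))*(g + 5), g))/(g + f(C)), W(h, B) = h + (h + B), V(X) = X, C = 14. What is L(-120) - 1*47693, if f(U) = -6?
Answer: -1038949/21 ≈ -49474.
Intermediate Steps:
W(h, B) = B + 2*h (W(h, B) = h + (B + h) = B + 2*h)
L(g) = -36 + 4*(2*g + 4*g*(5 + g))/(-6 + g) (L(g) = -36 + 4*((g + (g + 2*((g + g)*(g + 5))))/(g - 6)) = -36 + 4*((g + (g + 2*((2*g)*(5 + g))))/(-6 + g)) = -36 + 4*((g + (g + 2*(2*g*(5 + g))))/(-6 + g)) = -36 + 4*((g + (g + 4*g*(5 + g)))/(-6 + g)) = -36 + 4*((2*g + 4*g*(5 + g))/(-6 + g)) = -36 + 4*(2*g + 4*g*(5 + g))/(-6 + g))
L(-120) - 1*47693 = 4*(54 + 4*(-120)² + 13*(-120))/(-6 - 120) - 1*47693 = 4*(54 + 4*14400 - 1560)/(-126) - 47693 = 4*(-1/126)*(54 + 57600 - 1560) - 47693 = 4*(-1/126)*56094 - 47693 = -37396/21 - 47693 = -1038949/21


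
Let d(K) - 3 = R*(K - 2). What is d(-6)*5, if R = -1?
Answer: 55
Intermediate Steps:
d(K) = 5 - K (d(K) = 3 - (K - 2) = 3 - (-2 + K) = 3 + (2 - K) = 5 - K)
d(-6)*5 = (5 - 1*(-6))*5 = (5 + 6)*5 = 11*5 = 55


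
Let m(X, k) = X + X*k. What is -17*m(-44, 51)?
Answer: 38896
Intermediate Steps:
-17*m(-44, 51) = -(-748)*(1 + 51) = -(-748)*52 = -17*(-2288) = 38896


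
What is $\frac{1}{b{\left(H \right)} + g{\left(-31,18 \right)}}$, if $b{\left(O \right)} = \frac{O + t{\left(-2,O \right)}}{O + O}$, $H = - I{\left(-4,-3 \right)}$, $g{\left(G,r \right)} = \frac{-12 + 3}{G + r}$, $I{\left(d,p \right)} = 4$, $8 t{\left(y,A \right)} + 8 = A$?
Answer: $\frac{208}{287} \approx 0.72474$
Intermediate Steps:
$t{\left(y,A \right)} = -1 + \frac{A}{8}$
$g{\left(G,r \right)} = - \frac{9}{G + r}$
$H = -4$ ($H = \left(-1\right) 4 = -4$)
$b{\left(O \right)} = \frac{-1 + \frac{9 O}{8}}{2 O}$ ($b{\left(O \right)} = \frac{O + \left(-1 + \frac{O}{8}\right)}{O + O} = \frac{-1 + \frac{9 O}{8}}{2 O}$)
$\frac{1}{b{\left(H \right)} + g{\left(-31,18 \right)}} = \frac{1}{\frac{-8 + 9 \left(-4\right)}{16 \left(-4\right)} - \frac{9}{-31 + 18}} = \frac{1}{\frac{1}{16} \left(- \frac{1}{4}\right) \left(-8 - 36\right) - \frac{9}{-13}} = \frac{1}{\frac{1}{16} \left(- \frac{1}{4}\right) \left(-44\right) - - \frac{9}{13}} = \frac{1}{\frac{11}{16} + \frac{9}{13}} = \frac{1}{\frac{287}{208}} = \frac{208}{287}$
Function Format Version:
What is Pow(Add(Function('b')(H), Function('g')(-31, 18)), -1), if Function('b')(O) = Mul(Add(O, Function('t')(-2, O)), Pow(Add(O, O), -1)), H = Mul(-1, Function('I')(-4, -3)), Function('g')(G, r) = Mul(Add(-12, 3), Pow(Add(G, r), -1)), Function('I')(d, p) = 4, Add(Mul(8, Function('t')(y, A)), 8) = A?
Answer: Rational(208, 287) ≈ 0.72474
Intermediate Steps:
Function('t')(y, A) = Add(-1, Mul(Rational(1, 8), A))
Function('g')(G, r) = Mul(-9, Pow(Add(G, r), -1))
H = -4 (H = Mul(-1, 4) = -4)
Function('b')(O) = Mul(Rational(1, 2), Pow(O, -1), Add(-1, Mul(Rational(9, 8), O))) (Function('b')(O) = Mul(Add(O, Add(-1, Mul(Rational(1, 8), O))), Pow(Add(O, O), -1)) = Mul(Add(-1, Mul(Rational(9, 8), O)), Pow(Mul(2, O), -1)) = Mul(Add(-1, Mul(Rational(9, 8), O)), Mul(Rational(1, 2), Pow(O, -1))) = Mul(Rational(1, 2), Pow(O, -1), Add(-1, Mul(Rational(9, 8), O))))
Pow(Add(Function('b')(H), Function('g')(-31, 18)), -1) = Pow(Add(Mul(Rational(1, 16), Pow(-4, -1), Add(-8, Mul(9, -4))), Mul(-9, Pow(Add(-31, 18), -1))), -1) = Pow(Add(Mul(Rational(1, 16), Rational(-1, 4), Add(-8, -36)), Mul(-9, Pow(-13, -1))), -1) = Pow(Add(Mul(Rational(1, 16), Rational(-1, 4), -44), Mul(-9, Rational(-1, 13))), -1) = Pow(Add(Rational(11, 16), Rational(9, 13)), -1) = Pow(Rational(287, 208), -1) = Rational(208, 287)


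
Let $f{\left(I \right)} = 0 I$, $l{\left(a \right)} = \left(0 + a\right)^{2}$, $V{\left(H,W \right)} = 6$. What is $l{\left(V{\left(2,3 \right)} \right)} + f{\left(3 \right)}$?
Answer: $36$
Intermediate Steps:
$l{\left(a \right)} = a^{2}$
$f{\left(I \right)} = 0$
$l{\left(V{\left(2,3 \right)} \right)} + f{\left(3 \right)} = 6^{2} + 0 = 36 + 0 = 36$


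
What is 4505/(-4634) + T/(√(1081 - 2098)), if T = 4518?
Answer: -4505/4634 - 1506*I*√113/113 ≈ -0.97216 - 141.67*I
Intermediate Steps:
4505/(-4634) + T/(√(1081 - 2098)) = 4505/(-4634) + 4518/(√(1081 - 2098)) = 4505*(-1/4634) + 4518/(√(-1017)) = -4505/4634 + 4518/((3*I*√113)) = -4505/4634 + 4518*(-I*√113/339) = -4505/4634 - 1506*I*√113/113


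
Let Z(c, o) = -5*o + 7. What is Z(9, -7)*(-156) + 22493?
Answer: 15941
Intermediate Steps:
Z(c, o) = 7 - 5*o
Z(9, -7)*(-156) + 22493 = (7 - 5*(-7))*(-156) + 22493 = (7 + 35)*(-156) + 22493 = 42*(-156) + 22493 = -6552 + 22493 = 15941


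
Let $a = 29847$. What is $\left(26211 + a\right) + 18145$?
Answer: $74203$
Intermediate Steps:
$\left(26211 + a\right) + 18145 = \left(26211 + 29847\right) + 18145 = 56058 + 18145 = 74203$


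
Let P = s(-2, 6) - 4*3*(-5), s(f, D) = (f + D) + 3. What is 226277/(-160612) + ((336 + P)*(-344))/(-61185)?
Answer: 8421204539/9827045220 ≈ 0.85694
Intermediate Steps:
s(f, D) = 3 + D + f (s(f, D) = (D + f) + 3 = 3 + D + f)
P = 67 (P = (3 + 6 - 2) - 4*3*(-5) = 7 - 12*(-5) = 7 + 60 = 67)
226277/(-160612) + ((336 + P)*(-344))/(-61185) = 226277/(-160612) + ((336 + 67)*(-344))/(-61185) = 226277*(-1/160612) + (403*(-344))*(-1/61185) = -226277/160612 - 138632*(-1/61185) = -226277/160612 + 138632/61185 = 8421204539/9827045220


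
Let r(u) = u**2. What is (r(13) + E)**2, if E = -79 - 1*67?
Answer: 529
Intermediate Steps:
E = -146 (E = -79 - 67 = -146)
(r(13) + E)**2 = (13**2 - 146)**2 = (169 - 146)**2 = 23**2 = 529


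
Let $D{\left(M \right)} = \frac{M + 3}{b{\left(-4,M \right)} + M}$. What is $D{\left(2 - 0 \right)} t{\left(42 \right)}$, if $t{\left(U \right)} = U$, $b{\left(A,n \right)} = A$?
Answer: $-105$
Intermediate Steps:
$D{\left(M \right)} = \frac{3 + M}{-4 + M}$ ($D{\left(M \right)} = \frac{M + 3}{-4 + M} = \frac{3 + M}{-4 + M}$)
$D{\left(2 - 0 \right)} t{\left(42 \right)} = \frac{3 + \left(2 - 0\right)}{-4 + \left(2 - 0\right)} 42 = \frac{3 + \left(2 + 0\right)}{-4 + \left(2 + 0\right)} 42 = \frac{3 + 2}{-4 + 2} \cdot 42 = \frac{1}{-2} \cdot 5 \cdot 42 = \left(- \frac{1}{2}\right) 5 \cdot 42 = \left(- \frac{5}{2}\right) 42 = -105$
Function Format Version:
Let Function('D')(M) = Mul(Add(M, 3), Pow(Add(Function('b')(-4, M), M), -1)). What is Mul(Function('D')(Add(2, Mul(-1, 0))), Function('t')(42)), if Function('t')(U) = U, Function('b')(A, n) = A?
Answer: -105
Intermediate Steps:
Function('D')(M) = Mul(Pow(Add(-4, M), -1), Add(3, M)) (Function('D')(M) = Mul(Add(M, 3), Pow(Add(-4, M), -1)) = Mul(Add(3, M), Pow(Add(-4, M), -1)) = Mul(Pow(Add(-4, M), -1), Add(3, M)))
Mul(Function('D')(Add(2, Mul(-1, 0))), Function('t')(42)) = Mul(Mul(Pow(Add(-4, Add(2, Mul(-1, 0))), -1), Add(3, Add(2, Mul(-1, 0)))), 42) = Mul(Mul(Pow(Add(-4, Add(2, 0)), -1), Add(3, Add(2, 0))), 42) = Mul(Mul(Pow(Add(-4, 2), -1), Add(3, 2)), 42) = Mul(Mul(Pow(-2, -1), 5), 42) = Mul(Mul(Rational(-1, 2), 5), 42) = Mul(Rational(-5, 2), 42) = -105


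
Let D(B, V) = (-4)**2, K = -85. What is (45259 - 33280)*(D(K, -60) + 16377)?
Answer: 196371747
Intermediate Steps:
D(B, V) = 16
(45259 - 33280)*(D(K, -60) + 16377) = (45259 - 33280)*(16 + 16377) = 11979*16393 = 196371747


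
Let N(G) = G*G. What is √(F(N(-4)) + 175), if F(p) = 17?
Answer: 8*√3 ≈ 13.856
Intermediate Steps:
N(G) = G²
√(F(N(-4)) + 175) = √(17 + 175) = √192 = 8*√3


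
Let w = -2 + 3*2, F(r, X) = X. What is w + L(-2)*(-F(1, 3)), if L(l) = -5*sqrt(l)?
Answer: 4 + 15*I*sqrt(2) ≈ 4.0 + 21.213*I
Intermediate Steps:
w = 4 (w = -2 + 6 = 4)
w + L(-2)*(-F(1, 3)) = 4 + (-5*I*sqrt(2))*(-1*3) = 4 - 5*I*sqrt(2)*(-3) = 4 + 15*I*sqrt(2)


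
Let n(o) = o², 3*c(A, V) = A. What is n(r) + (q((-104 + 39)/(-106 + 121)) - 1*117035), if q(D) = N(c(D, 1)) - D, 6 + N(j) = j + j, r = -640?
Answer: 2633044/9 ≈ 2.9256e+5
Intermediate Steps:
c(A, V) = A/3
N(j) = -6 + 2*j (N(j) = -6 + (j + j) = -6 + 2*j)
q(D) = -6 - D/3 (q(D) = (-6 + 2*(D/3)) - D = (-6 + 2*D/3) - D = -6 - D/3)
n(r) + (q((-104 + 39)/(-106 + 121)) - 1*117035) = (-640)² + ((-6 - (-104 + 39)/(3*(-106 + 121))) - 1*117035) = 409600 + ((-6 - (-65)/(3*15)) - 117035) = 409600 + ((-6 - ⅓*(-13/3)) - 117035) = 409600 + ((-6 + 13/9) - 117035) = 409600 + (-41/9 - 117035) = 409600 - 1053356/9 = 2633044/9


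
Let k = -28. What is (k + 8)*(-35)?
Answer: 700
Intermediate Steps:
(k + 8)*(-35) = (-28 + 8)*(-35) = -20*(-35) = 700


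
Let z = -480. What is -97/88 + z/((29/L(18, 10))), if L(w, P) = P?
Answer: -425213/2552 ≈ -166.62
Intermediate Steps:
-97/88 + z/((29/L(18, 10))) = -97/88 - 480/(29/10) = -97*1/88 - 480/(29*(⅒)) = -97/88 - 480/29/10 = -97/88 - 480*10/29 = -97/88 - 4800/29 = -425213/2552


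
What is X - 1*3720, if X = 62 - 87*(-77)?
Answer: 3041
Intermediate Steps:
X = 6761 (X = 62 + 6699 = 6761)
X - 1*3720 = 6761 - 1*3720 = 6761 - 3720 = 3041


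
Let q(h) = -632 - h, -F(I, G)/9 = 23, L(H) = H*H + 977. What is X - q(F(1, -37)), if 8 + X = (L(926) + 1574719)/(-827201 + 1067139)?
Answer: 51243659/119969 ≈ 427.14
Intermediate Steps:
L(H) = 977 + H² (L(H) = H² + 977 = 977 + H²)
F(I, G) = -207 (F(I, G) = -9*23 = -207)
X = 256834/119969 (X = -8 + ((977 + 926²) + 1574719)/(-827201 + 1067139) = -8 + ((977 + 857476) + 1574719)/239938 = -8 + (858453 + 1574719)*(1/239938) = -8 + 2433172*(1/239938) = -8 + 1216586/119969 = 256834/119969 ≈ 2.1408)
X - q(F(1, -37)) = 256834/119969 - (-632 - 1*(-207)) = 256834/119969 - (-632 + 207) = 256834/119969 - 1*(-425) = 256834/119969 + 425 = 51243659/119969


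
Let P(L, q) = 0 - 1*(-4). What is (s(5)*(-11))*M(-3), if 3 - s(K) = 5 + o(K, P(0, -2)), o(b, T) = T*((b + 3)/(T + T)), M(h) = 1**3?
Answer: 66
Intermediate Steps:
P(L, q) = 4 (P(L, q) = 0 + 4 = 4)
M(h) = 1
o(b, T) = 3/2 + b/2 (o(b, T) = T*((3 + b)/((2*T))) = T*((3 + b)*(1/(2*T))) = T*((3 + b)/(2*T)) = 3/2 + b/2)
s(K) = -7/2 - K/2 (s(K) = 3 - (5 + (3/2 + K/2)) = 3 - (13/2 + K/2) = 3 + (-13/2 - K/2) = -7/2 - K/2)
(s(5)*(-11))*M(-3) = ((-7/2 - 1/2*5)*(-11))*1 = ((-7/2 - 5/2)*(-11))*1 = -6*(-11)*1 = 66*1 = 66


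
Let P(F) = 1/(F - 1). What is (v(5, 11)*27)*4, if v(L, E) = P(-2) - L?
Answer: -576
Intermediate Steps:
P(F) = 1/(-1 + F)
v(L, E) = -⅓ - L (v(L, E) = 1/(-1 - 2) - L = 1/(-3) - L = -⅓ - L)
(v(5, 11)*27)*4 = ((-⅓ - 1*5)*27)*4 = ((-⅓ - 5)*27)*4 = -16/3*27*4 = -144*4 = -576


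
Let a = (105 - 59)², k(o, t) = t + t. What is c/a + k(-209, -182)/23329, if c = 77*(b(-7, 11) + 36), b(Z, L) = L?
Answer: 83657427/49364164 ≈ 1.6947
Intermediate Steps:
k(o, t) = 2*t
a = 2116 (a = 46² = 2116)
c = 3619 (c = 77*(11 + 36) = 77*47 = 3619)
c/a + k(-209, -182)/23329 = 3619/2116 + (2*(-182))/23329 = 3619*(1/2116) - 364*1/23329 = 3619/2116 - 364/23329 = 83657427/49364164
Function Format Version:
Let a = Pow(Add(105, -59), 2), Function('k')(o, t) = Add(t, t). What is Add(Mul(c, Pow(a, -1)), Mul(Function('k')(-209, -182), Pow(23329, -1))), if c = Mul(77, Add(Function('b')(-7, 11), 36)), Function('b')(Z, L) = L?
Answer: Rational(83657427, 49364164) ≈ 1.6947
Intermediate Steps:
Function('k')(o, t) = Mul(2, t)
a = 2116 (a = Pow(46, 2) = 2116)
c = 3619 (c = Mul(77, Add(11, 36)) = Mul(77, 47) = 3619)
Add(Mul(c, Pow(a, -1)), Mul(Function('k')(-209, -182), Pow(23329, -1))) = Add(Mul(3619, Pow(2116, -1)), Mul(Mul(2, -182), Pow(23329, -1))) = Add(Mul(3619, Rational(1, 2116)), Mul(-364, Rational(1, 23329))) = Add(Rational(3619, 2116), Rational(-364, 23329)) = Rational(83657427, 49364164)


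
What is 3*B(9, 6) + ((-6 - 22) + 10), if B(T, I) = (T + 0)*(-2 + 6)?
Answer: 90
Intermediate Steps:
B(T, I) = 4*T (B(T, I) = T*4 = 4*T)
3*B(9, 6) + ((-6 - 22) + 10) = 3*(4*9) + ((-6 - 22) + 10) = 3*36 + (-28 + 10) = 108 - 18 = 90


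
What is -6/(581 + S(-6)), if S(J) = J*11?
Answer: -6/515 ≈ -0.011650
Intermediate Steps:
S(J) = 11*J
-6/(581 + S(-6)) = -6/(581 + 11*(-6)) = -6/(581 - 66) = -6/515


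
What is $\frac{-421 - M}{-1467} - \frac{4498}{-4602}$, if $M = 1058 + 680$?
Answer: $\frac{211978}{86553} \approx 2.4491$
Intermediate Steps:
$M = 1738$
$\frac{-421 - M}{-1467} - \frac{4498}{-4602} = \frac{-421 - 1738}{-1467} - \frac{4498}{-4602} = \left(-421 - 1738\right) \left(- \frac{1}{1467}\right) - - \frac{173}{177} = \left(-2159\right) \left(- \frac{1}{1467}\right) + \frac{173}{177} = \frac{2159}{1467} + \frac{173}{177} = \frac{211978}{86553}$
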